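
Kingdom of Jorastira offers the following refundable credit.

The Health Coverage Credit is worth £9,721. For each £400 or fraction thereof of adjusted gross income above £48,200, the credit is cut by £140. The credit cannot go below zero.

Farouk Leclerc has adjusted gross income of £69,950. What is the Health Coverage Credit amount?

£2,021

Health Coverage Credit: income exceeds £48,200 by £21,750, which is 55 full-or-partial £400 increments; reduction = 55 × £140 = £7,700, leaving £2,021.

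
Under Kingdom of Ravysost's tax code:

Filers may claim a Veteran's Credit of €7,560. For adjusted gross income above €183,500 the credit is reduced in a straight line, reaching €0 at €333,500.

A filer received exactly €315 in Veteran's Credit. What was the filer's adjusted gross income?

€327,250

€315 is 315/7,560 of the full €7,560, so 7,245/7,560 of the €150,000 range has been used: income = €183,500 + €150,000 × 7,245/7,560 = €327,250.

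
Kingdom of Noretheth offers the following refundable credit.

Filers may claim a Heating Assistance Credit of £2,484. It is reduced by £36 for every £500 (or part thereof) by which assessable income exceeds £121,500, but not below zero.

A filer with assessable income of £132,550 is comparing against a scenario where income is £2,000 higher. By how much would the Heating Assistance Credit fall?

£144

At £132,550 — income exceeds £121,500 by £11,050, which is 23 full-or-partial £500 increments; reduction = 23 × £36 = £828, leaving £1,656.
At £134,550 — income exceeds £121,500 by £13,050, which is 27 full-or-partial £500 increments; reduction = 27 × £36 = £972, leaving £1,512.
Lost: £1,656 − £1,512 = £144.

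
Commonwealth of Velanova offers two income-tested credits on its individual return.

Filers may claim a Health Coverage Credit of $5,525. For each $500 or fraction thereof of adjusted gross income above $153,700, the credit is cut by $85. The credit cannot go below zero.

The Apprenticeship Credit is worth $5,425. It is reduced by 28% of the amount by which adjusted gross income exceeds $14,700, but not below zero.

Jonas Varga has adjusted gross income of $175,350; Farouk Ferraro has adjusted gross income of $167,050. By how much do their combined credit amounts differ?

Jonas ($175,350): Health Coverage Credit: income exceeds $153,700 by $21,650, which is 44 full-or-partial $500 increments; reduction = 44 × $85 = $3,740, leaving $1,785. Apprenticeship Credit: 28% of the $160,650 excess over $14,700 is $44,982 ≥ base, so the credit is $0. total $1,785 + $0 = $1,785
Farouk ($167,050): Health Coverage Credit: income exceeds $153,700 by $13,350, which is 27 full-or-partial $500 increments; reduction = 27 × $85 = $2,295, leaving $3,230. Apprenticeship Credit: 28% of the $152,350 excess over $14,700 is $42,658 ≥ base, so the credit is $0. total $3,230 + $0 = $3,230
Difference: |$1,785 − $3,230| = $1,445.

$1,445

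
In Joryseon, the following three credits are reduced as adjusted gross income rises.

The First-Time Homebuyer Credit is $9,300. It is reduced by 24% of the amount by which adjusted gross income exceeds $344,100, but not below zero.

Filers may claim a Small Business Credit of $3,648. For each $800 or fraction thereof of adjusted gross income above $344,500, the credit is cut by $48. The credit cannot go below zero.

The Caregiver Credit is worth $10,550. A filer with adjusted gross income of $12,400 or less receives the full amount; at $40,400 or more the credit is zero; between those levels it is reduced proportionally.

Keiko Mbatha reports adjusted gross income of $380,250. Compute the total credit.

First-Time Homebuyer Credit: 24% of the $36,150 excess over $344,100 is $8,676; credit = $9,300 − $8,676 = $624.
Small Business Credit: income exceeds $344,500 by $35,750, which is 45 full-or-partial $800 increments; reduction = 45 × $48 = $2,160, leaving $1,488.
Caregiver Credit: $380,250 is at or above $40,400, so the credit is $0.
Total: $624 + $1,488 + $0 = $2,112.

$2,112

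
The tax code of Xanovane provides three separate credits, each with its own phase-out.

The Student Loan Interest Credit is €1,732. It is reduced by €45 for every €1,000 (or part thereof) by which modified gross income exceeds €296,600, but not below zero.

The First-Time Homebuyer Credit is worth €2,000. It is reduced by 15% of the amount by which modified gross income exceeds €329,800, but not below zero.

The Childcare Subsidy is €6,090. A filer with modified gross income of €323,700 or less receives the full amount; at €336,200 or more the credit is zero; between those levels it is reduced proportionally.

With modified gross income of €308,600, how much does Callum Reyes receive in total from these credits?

Student Loan Interest Credit: income exceeds €296,600 by €12,000, which is 12 full-or-partial €1,000 increments; reduction = 12 × €45 = €540, leaving €1,192.
First-Time Homebuyer Credit: €308,600 is at or below the €329,800 threshold, so the full €2,000 applies.
Childcare Subsidy: €308,600 is at or below the €323,700 threshold, so the full €6,090 applies.
Total: €1,192 + €2,000 + €6,090 = €9,282.

€9,282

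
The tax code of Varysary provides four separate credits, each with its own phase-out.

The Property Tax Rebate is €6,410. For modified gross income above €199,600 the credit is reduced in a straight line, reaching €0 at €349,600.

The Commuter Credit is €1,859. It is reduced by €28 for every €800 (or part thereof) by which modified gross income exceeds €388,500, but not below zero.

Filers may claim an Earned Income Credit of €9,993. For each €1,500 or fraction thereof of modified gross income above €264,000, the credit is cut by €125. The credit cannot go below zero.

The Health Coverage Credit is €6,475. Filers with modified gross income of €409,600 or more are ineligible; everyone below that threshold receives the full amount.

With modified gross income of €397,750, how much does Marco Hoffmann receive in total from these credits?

€7,998

Property Tax Rebate: €397,750 is at or above €349,600, so the credit is €0.
Commuter Credit: income exceeds €388,500 by €9,250, which is 12 full-or-partial €800 increments; reduction = 12 × €28 = €336, leaving €1,523.
Earned Income Credit: income exceeds €264,000 by €133,750 → 90 increments × €125 = €11,250 ≥ base, so the credit is €0.
Health Coverage Credit: €397,750 is below the €409,600 cutoff, so the full €6,475 applies.
Total: €0 + €1,523 + €0 + €6,475 = €7,998.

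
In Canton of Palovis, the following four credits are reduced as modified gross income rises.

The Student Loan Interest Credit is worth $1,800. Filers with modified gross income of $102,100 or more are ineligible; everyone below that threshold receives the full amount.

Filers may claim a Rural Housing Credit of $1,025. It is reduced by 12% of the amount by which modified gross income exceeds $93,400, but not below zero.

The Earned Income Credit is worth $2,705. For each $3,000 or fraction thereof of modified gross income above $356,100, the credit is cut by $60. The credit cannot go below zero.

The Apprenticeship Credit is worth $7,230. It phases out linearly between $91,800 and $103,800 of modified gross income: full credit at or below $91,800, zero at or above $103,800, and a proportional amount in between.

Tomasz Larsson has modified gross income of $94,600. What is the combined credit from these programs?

$10,929

Student Loan Interest Credit: $94,600 is below the $102,100 cutoff, so the full $1,800 applies.
Rural Housing Credit: 12% of the $1,200 excess over $93,400 is $144; credit = $1,025 − $144 = $881.
Earned Income Credit: $94,600 is at or below the $356,100 threshold, so the full $2,705 applies.
Apprenticeship Credit: $94,600 is $2,800 into a $12,000 phase-out range, leaving 9,200/12,000 of the credit: $7,230 × 9,200/12,000 = $5,543.
Total: $1,800 + $881 + $2,705 + $5,543 = $10,929.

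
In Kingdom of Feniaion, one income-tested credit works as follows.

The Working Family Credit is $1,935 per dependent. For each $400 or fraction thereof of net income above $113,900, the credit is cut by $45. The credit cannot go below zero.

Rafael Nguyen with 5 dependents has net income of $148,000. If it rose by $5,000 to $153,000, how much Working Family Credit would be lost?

At $148,000 — base = 5 × $1,935 = $9,675. income exceeds $113,900 by $34,100, which is 86 full-or-partial $400 increments; reduction = 86 × $45 = $3,870, leaving $5,805.
At $153,000 — base = 5 × $1,935 = $9,675. income exceeds $113,900 by $39,100, which is 98 full-or-partial $400 increments; reduction = 98 × $45 = $4,410, leaving $5,265.
Lost: $5,805 − $5,265 = $540.

$540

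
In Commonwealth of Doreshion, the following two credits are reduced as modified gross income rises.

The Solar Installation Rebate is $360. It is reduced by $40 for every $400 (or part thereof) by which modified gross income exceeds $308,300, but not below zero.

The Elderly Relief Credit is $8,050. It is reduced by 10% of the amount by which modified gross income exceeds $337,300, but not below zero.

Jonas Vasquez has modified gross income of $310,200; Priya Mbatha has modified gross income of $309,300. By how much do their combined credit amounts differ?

$80

Jonas ($310,200): Solar Installation Rebate: income exceeds $308,300 by $1,900, which is 5 full-or-partial $400 increments; reduction = 5 × $40 = $200, leaving $160. Elderly Relief Credit: $310,200 is at or below the $337,300 threshold, so the full $8,050 applies. total $160 + $8,050 = $8,210
Priya ($309,300): Solar Installation Rebate: income exceeds $308,300 by $1,000, which is 3 full-or-partial $400 increments; reduction = 3 × $40 = $120, leaving $240. Elderly Relief Credit: $309,300 is at or below the $337,300 threshold, so the full $8,050 applies. total $240 + $8,050 = $8,290
Difference: |$8,210 − $8,290| = $80.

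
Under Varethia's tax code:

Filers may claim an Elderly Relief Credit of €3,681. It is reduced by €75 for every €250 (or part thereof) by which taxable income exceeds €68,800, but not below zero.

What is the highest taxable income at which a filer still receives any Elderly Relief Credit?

After 49 increments the reduction is 49 × €75 = €3,675, leaving €6; one more increment wipes it out. Increment 49 ends at excess 49 × €250 = €12,250, so the highest qualifying income is €68,800 + €12,250 = €81,050.

€81,050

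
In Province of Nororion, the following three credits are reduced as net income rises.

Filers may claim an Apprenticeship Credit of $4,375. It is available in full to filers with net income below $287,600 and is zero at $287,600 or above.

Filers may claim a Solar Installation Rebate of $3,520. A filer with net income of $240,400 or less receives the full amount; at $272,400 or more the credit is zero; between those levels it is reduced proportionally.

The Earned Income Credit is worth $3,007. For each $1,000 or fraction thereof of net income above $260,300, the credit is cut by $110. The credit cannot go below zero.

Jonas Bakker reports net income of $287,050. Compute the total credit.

$4,412

Apprenticeship Credit: $287,050 is below the $287,600 cutoff, so the full $4,375 applies.
Solar Installation Rebate: $287,050 is at or above $272,400, so the credit is $0.
Earned Income Credit: income exceeds $260,300 by $26,750, which is 27 full-or-partial $1,000 increments; reduction = 27 × $110 = $2,970, leaving $37.
Total: $4,375 + $0 + $37 = $4,412.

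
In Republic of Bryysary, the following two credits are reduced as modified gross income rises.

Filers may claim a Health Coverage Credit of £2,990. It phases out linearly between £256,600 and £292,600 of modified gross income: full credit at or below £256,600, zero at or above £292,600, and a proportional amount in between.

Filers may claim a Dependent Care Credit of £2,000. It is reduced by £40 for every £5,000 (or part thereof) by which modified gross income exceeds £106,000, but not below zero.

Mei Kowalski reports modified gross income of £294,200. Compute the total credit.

£480

Health Coverage Credit: £294,200 is at or above £292,600, so the credit is £0.
Dependent Care Credit: income exceeds £106,000 by £188,200, which is 38 full-or-partial £5,000 increments; reduction = 38 × £40 = £1,520, leaving £480.
Total: £0 + £480 = £480.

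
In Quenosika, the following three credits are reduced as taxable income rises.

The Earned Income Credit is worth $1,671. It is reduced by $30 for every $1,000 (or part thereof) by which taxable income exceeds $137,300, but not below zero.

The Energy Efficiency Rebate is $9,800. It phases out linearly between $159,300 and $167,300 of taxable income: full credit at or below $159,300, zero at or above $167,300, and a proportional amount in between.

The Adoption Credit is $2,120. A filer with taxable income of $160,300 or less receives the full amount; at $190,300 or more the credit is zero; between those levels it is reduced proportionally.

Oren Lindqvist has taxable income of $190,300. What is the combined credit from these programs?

$81

Earned Income Credit: income exceeds $137,300 by $53,000, which is 53 full-or-partial $1,000 increments; reduction = 53 × $30 = $1,590, leaving $81.
Energy Efficiency Rebate: $190,300 is at or above $167,300, so the credit is $0.
Adoption Credit: $190,300 is at or above $190,300, so the credit is $0.
Total: $81 + $0 + $0 = $81.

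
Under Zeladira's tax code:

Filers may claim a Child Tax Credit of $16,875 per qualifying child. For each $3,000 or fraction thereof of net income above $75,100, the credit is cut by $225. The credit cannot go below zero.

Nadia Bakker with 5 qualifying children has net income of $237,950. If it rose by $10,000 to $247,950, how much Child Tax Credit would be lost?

$675

At $237,950 — base = 5 × $16,875 = $84,375. income exceeds $75,100 by $162,850, which is 55 full-or-partial $3,000 increments; reduction = 55 × $225 = $12,375, leaving $72,000.
At $247,950 — base = 5 × $16,875 = $84,375. income exceeds $75,100 by $172,850, which is 58 full-or-partial $3,000 increments; reduction = 58 × $225 = $13,050, leaving $71,325.
Lost: $72,000 − $71,325 = $675.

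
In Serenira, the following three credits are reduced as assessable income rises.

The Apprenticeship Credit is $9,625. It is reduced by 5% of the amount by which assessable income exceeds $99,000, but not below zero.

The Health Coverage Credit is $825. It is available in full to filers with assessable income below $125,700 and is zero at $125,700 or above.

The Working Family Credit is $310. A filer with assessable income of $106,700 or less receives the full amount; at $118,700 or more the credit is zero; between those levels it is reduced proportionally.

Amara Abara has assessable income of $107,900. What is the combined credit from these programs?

$10,284

Apprenticeship Credit: 5% of the $8,900 excess over $99,000 is $445; credit = $9,625 − $445 = $9,180.
Health Coverage Credit: $107,900 is below the $125,700 cutoff, so the full $825 applies.
Working Family Credit: $107,900 is $1,200 into a $12,000 phase-out range, leaving 10,800/12,000 of the credit: $310 × 10,800/12,000 = $279.
Total: $9,180 + $825 + $279 = $10,284.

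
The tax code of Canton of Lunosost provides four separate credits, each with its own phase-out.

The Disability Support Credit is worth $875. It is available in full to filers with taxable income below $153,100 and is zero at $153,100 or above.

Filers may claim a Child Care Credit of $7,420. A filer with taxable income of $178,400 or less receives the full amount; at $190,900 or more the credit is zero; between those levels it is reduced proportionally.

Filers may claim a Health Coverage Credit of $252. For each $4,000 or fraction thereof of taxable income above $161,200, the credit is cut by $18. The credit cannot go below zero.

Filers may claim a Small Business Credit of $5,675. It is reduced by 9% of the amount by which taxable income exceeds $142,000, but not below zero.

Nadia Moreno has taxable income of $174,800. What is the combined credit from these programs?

Disability Support Credit: $174,800 meets or exceeds the $153,100 cutoff, so the credit is $0.
Child Care Credit: $174,800 is at or below the $178,400 threshold, so the full $7,420 applies.
Health Coverage Credit: income exceeds $161,200 by $13,600, which is 4 full-or-partial $4,000 increments; reduction = 4 × $18 = $72, leaving $180.
Small Business Credit: 9% of the $32,800 excess over $142,000 is $2,952; credit = $5,675 − $2,952 = $2,723.
Total: $0 + $7,420 + $180 + $2,723 = $10,323.

$10,323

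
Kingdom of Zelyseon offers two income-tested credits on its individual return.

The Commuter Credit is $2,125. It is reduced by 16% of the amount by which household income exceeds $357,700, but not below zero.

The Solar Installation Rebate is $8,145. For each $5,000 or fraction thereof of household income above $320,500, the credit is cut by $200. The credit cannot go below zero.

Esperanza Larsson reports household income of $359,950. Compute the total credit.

Commuter Credit: 16% of the $2,250 excess over $357,700 is $360; credit = $2,125 − $360 = $1,765.
Solar Installation Rebate: income exceeds $320,500 by $39,450, which is 8 full-or-partial $5,000 increments; reduction = 8 × $200 = $1,600, leaving $6,545.
Total: $1,765 + $6,545 = $8,310.

$8,310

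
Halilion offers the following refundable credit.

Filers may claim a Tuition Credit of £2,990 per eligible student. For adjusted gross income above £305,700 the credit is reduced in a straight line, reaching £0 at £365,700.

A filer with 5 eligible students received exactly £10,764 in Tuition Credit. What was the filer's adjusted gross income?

£322,500

Full credit = 5 × £2,990 = £14,950.
£10,764 is 10,764/14,950 of the full £14,950, so 4,186/14,950 of the £60,000 range has been used: income = £305,700 + £60,000 × 4,186/14,950 = £322,500.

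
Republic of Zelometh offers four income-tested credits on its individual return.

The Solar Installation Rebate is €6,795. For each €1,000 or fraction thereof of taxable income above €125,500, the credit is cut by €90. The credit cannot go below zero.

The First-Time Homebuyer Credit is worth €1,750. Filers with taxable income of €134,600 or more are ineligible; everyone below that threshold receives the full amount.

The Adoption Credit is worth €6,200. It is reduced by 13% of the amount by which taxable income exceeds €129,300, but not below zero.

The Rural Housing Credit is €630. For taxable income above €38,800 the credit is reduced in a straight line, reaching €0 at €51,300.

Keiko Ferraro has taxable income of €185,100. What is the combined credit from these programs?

€1,395

Solar Installation Rebate: income exceeds €125,500 by €59,600, which is 60 full-or-partial €1,000 increments; reduction = 60 × €90 = €5,400, leaving €1,395.
First-Time Homebuyer Credit: €185,100 meets or exceeds the €134,600 cutoff, so the credit is €0.
Adoption Credit: 13% of the €55,800 excess over €129,300 is €7,254 ≥ base, so the credit is €0.
Rural Housing Credit: €185,100 is at or above €51,300, so the credit is €0.
Total: €1,395 + €0 + €0 + €0 = €1,395.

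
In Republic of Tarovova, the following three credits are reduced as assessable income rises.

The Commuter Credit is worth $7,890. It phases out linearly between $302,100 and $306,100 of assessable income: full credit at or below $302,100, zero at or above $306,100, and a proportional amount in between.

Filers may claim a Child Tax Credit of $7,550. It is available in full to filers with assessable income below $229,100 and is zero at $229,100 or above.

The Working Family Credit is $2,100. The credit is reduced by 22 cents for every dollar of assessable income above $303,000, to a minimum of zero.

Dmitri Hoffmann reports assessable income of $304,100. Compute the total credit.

$5,803

Commuter Credit: $304,100 is $2,000 into a $4,000 phase-out range, leaving 2,000/4,000 of the credit: $7,890 × 2,000/4,000 = $3,945.
Child Tax Credit: $304,100 meets or exceeds the $229,100 cutoff, so the credit is $0.
Working Family Credit: 22% of the $1,100 excess over $303,000 is $242; credit = $2,100 − $242 = $1,858.
Total: $3,945 + $0 + $1,858 = $5,803.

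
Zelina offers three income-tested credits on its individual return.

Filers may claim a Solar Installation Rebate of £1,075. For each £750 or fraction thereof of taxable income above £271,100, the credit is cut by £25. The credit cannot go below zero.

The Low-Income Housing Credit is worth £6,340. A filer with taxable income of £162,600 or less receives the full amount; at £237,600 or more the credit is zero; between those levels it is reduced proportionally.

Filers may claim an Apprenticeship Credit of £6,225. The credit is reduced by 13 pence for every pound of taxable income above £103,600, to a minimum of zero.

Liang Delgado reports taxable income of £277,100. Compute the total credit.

Solar Installation Rebate: income exceeds £271,100 by £6,000, which is 8 full-or-partial £750 increments; reduction = 8 × £25 = £200, leaving £875.
Low-Income Housing Credit: £277,100 is at or above £237,600, so the credit is £0.
Apprenticeship Credit: 13% of the £173,500 excess over £103,600 is £22,555 ≥ base, so the credit is £0.
Total: £875 + £0 + £0 = £875.

£875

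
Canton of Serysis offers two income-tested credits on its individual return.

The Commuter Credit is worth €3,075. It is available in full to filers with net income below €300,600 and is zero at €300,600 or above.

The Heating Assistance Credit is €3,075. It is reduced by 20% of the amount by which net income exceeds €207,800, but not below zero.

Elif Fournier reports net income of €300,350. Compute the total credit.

Commuter Credit: €300,350 is below the €300,600 cutoff, so the full €3,075 applies.
Heating Assistance Credit: 20% of the €92,550 excess over €207,800 is €18,510 ≥ base, so the credit is €0.
Total: €3,075 + €0 = €3,075.

€3,075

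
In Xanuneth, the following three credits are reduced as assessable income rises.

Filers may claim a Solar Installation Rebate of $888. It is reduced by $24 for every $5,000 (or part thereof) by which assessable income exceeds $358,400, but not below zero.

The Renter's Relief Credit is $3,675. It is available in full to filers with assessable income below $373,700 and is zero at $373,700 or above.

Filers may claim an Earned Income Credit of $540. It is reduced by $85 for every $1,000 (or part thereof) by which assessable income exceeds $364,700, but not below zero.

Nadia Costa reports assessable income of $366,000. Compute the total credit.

Solar Installation Rebate: income exceeds $358,400 by $7,600, which is 2 full-or-partial $5,000 increments; reduction = 2 × $24 = $48, leaving $840.
Renter's Relief Credit: $366,000 is below the $373,700 cutoff, so the full $3,675 applies.
Earned Income Credit: income exceeds $364,700 by $1,300, which is 2 full-or-partial $1,000 increments; reduction = 2 × $85 = $170, leaving $370.
Total: $840 + $3,675 + $370 = $4,885.

$4,885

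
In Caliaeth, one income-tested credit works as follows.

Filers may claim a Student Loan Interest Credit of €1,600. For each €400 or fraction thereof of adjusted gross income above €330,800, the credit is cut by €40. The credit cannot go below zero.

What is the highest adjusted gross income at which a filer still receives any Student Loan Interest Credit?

€346,400

After 39 increments the reduction is 39 × €40 = €1,560, leaving €40; one more increment wipes it out. Increment 39 ends at excess 39 × €400 = €15,600, so the highest qualifying income is €330,800 + €15,600 = €346,400.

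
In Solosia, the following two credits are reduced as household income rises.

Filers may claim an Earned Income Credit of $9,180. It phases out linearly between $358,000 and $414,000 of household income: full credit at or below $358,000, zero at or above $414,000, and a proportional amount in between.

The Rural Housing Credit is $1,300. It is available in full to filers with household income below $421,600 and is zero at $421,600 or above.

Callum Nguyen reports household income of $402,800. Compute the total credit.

Earned Income Credit: $402,800 is $44,800 into a $56,000 phase-out range, leaving 11,200/56,000 of the credit: $9,180 × 11,200/56,000 = $1,836.
Rural Housing Credit: $402,800 is below the $421,600 cutoff, so the full $1,300 applies.
Total: $1,836 + $1,300 = $3,136.

$3,136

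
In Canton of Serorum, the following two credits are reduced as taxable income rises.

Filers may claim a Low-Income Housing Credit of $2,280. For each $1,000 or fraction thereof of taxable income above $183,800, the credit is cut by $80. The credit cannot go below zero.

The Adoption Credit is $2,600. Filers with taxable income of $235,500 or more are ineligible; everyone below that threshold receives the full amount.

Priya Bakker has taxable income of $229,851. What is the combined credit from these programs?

$2,600

Low-Income Housing Credit: income exceeds $183,800 by $46,051 → 47 increments × $80 = $3,760 ≥ base, so the credit is $0.
Adoption Credit: $229,851 is below the $235,500 cutoff, so the full $2,600 applies.
Total: $0 + $2,600 = $2,600.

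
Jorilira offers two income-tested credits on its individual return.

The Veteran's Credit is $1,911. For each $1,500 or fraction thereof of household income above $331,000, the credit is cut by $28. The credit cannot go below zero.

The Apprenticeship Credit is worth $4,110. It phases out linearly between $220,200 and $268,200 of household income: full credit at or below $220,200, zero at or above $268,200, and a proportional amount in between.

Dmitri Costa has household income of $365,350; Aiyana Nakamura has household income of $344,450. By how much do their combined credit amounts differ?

Dmitri ($365,350): Veteran's Credit: income exceeds $331,000 by $34,350, which is 23 full-or-partial $1,500 increments; reduction = 23 × $28 = $644, leaving $1,267. Apprenticeship Credit: $365,350 is at or above $268,200, so the credit is $0. total $1,267 + $0 = $1,267
Aiyana ($344,450): Veteran's Credit: income exceeds $331,000 by $13,450, which is 9 full-or-partial $1,500 increments; reduction = 9 × $28 = $252, leaving $1,659. Apprenticeship Credit: $344,450 is at or above $268,200, so the credit is $0. total $1,659 + $0 = $1,659
Difference: |$1,267 − $1,659| = $392.

$392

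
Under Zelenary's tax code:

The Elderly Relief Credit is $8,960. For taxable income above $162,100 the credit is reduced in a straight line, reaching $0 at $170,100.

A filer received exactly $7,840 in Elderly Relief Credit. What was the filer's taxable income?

$7,840 is 7,840/8,960 of the full $8,960, so 1,120/8,960 of the $8,000 range has been used: income = $162,100 + $8,000 × 1,120/8,960 = $163,100.

$163,100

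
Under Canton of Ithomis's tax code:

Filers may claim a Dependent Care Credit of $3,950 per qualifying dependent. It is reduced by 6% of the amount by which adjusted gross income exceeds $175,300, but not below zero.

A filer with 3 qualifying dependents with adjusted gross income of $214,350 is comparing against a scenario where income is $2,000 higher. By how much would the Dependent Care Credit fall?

At $214,350 — base = 3 × $3,950 = $11,850. 6% of the $39,050 excess over $175,300 is $2,343; credit = $11,850 − $2,343 = $9,507.
At $216,350 — base = 3 × $3,950 = $11,850. 6% of the $41,050 excess over $175,300 is $2,463; credit = $11,850 − $2,463 = $9,387.
Lost: $9,507 − $9,387 = $120.

$120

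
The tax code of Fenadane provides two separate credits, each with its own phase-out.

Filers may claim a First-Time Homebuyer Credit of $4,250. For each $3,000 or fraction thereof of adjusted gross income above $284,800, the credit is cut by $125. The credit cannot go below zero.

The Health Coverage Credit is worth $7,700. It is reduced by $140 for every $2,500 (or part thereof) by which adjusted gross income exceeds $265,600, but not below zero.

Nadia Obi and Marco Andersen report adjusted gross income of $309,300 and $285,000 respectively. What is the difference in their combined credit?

$2,400

Nadia ($309,300): First-Time Homebuyer Credit: income exceeds $284,800 by $24,500, which is 9 full-or-partial $3,000 increments; reduction = 9 × $125 = $1,125, leaving $3,125. Health Coverage Credit: income exceeds $265,600 by $43,700, which is 18 full-or-partial $2,500 increments; reduction = 18 × $140 = $2,520, leaving $5,180. total $3,125 + $5,180 = $8,305
Marco ($285,000): First-Time Homebuyer Credit: income exceeds $284,800 by $200, which is 1 full-or-partial $3,000 increment; reduction = 1 × $125 = $125, leaving $4,125. Health Coverage Credit: income exceeds $265,600 by $19,400, which is 8 full-or-partial $2,500 increments; reduction = 8 × $140 = $1,120, leaving $6,580. total $4,125 + $6,580 = $10,705
Difference: |$8,305 − $10,705| = $2,400.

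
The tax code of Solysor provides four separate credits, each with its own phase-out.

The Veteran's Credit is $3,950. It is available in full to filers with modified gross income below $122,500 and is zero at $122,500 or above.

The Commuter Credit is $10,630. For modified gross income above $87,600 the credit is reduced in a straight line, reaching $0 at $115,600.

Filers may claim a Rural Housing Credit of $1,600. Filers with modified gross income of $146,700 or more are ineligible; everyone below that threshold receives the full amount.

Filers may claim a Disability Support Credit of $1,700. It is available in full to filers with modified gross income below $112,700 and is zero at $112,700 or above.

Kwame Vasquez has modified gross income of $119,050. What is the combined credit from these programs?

$5,550

Veteran's Credit: $119,050 is below the $122,500 cutoff, so the full $3,950 applies.
Commuter Credit: $119,050 is at or above $115,600, so the credit is $0.
Rural Housing Credit: $119,050 is below the $146,700 cutoff, so the full $1,600 applies.
Disability Support Credit: $119,050 meets or exceeds the $112,700 cutoff, so the credit is $0.
Total: $3,950 + $0 + $1,600 + $0 = $5,550.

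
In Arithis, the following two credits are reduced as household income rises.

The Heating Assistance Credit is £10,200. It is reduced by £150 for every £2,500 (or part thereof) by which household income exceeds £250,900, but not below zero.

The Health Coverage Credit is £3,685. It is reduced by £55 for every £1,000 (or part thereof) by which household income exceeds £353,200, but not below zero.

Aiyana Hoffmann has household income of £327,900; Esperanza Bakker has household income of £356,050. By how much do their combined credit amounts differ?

£1,965

Aiyana (£327,900): Heating Assistance Credit: income exceeds £250,900 by £77,000, which is 31 full-or-partial £2,500 increments; reduction = 31 × £150 = £4,650, leaving £5,550. Health Coverage Credit: £327,900 is at or below the £353,200 threshold, so the full £3,685 applies. total £5,550 + £3,685 = £9,235
Esperanza (£356,050): Heating Assistance Credit: income exceeds £250,900 by £105,150, which is 43 full-or-partial £2,500 increments; reduction = 43 × £150 = £6,450, leaving £3,750. Health Coverage Credit: income exceeds £353,200 by £2,850, which is 3 full-or-partial £1,000 increments; reduction = 3 × £55 = £165, leaving £3,520. total £3,750 + £3,520 = £7,270
Difference: |£9,235 − £7,270| = £1,965.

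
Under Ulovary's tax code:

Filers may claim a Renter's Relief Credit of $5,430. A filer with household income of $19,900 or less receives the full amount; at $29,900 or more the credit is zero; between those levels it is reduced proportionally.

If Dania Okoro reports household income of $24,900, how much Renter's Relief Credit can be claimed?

$2,715

Renter's Relief Credit: $24,900 is $5,000 into a $10,000 phase-out range, leaving 5,000/10,000 of the credit: $5,430 × 5,000/10,000 = $2,715.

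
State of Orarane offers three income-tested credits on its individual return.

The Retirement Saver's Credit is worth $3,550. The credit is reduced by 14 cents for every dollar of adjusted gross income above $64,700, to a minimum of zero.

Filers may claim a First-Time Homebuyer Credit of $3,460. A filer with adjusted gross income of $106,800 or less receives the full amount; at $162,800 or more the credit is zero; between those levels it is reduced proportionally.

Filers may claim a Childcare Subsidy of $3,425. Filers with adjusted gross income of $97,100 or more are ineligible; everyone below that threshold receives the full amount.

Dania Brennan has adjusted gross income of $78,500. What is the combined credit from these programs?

$8,503

Retirement Saver's Credit: 14% of the $13,800 excess over $64,700 is $1,932; credit = $3,550 − $1,932 = $1,618.
First-Time Homebuyer Credit: $78,500 is at or below the $106,800 threshold, so the full $3,460 applies.
Childcare Subsidy: $78,500 is below the $97,100 cutoff, so the full $3,425 applies.
Total: $1,618 + $3,460 + $3,425 = $8,503.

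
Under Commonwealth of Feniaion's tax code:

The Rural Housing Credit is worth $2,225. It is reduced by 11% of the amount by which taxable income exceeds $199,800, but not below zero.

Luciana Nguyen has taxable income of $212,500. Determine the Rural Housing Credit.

Rural Housing Credit: 11% of the $12,700 excess over $199,800 is $1,397; credit = $2,225 − $1,397 = $828.

$828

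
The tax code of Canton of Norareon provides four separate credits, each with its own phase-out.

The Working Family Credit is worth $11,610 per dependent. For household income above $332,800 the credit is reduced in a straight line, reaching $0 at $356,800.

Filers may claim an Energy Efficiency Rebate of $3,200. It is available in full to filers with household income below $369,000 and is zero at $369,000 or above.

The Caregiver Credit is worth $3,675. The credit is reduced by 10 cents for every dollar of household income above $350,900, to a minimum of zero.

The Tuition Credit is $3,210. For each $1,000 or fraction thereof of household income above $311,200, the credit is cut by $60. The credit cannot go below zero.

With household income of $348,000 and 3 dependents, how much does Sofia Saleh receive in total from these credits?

Working Family Credit: base = 3 × $11,610 = $34,830. $348,000 is $15,200 into a $24,000 phase-out range, leaving 8,800/24,000 of the credit: $34,830 × 8,800/24,000 = $12,771.
Energy Efficiency Rebate: $348,000 is below the $369,000 cutoff, so the full $3,200 applies.
Caregiver Credit: $348,000 is at or below the $350,900 threshold, so the full $3,675 applies.
Tuition Credit: income exceeds $311,200 by $36,800, which is 37 full-or-partial $1,000 increments; reduction = 37 × $60 = $2,220, leaving $990.
Total: $12,771 + $3,200 + $3,675 + $990 = $20,636.

$20,636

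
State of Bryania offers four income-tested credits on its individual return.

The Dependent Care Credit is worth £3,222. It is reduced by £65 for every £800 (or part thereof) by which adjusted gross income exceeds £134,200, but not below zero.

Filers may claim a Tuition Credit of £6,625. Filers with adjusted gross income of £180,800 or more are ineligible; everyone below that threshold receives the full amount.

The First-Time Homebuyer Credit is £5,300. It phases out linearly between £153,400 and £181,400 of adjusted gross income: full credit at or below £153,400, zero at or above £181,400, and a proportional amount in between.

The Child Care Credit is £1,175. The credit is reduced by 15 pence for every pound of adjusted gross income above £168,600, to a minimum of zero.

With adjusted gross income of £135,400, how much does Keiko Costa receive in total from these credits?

£16,192

Dependent Care Credit: income exceeds £134,200 by £1,200, which is 2 full-or-partial £800 increments; reduction = 2 × £65 = £130, leaving £3,092.
Tuition Credit: £135,400 is below the £180,800 cutoff, so the full £6,625 applies.
First-Time Homebuyer Credit: £135,400 is at or below the £153,400 threshold, so the full £5,300 applies.
Child Care Credit: £135,400 is at or below the £168,600 threshold, so the full £1,175 applies.
Total: £3,092 + £6,625 + £5,300 + £1,175 = £16,192.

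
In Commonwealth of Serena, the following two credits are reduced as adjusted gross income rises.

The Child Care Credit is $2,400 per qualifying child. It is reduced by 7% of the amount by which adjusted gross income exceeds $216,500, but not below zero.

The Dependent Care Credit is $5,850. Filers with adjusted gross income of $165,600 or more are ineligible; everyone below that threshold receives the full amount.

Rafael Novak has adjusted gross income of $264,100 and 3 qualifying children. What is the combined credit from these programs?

$3,868

Child Care Credit: base = 3 × $2,400 = $7,200. 7% of the $47,600 excess over $216,500 is $3,332; credit = $7,200 − $3,332 = $3,868.
Dependent Care Credit: $264,100 meets or exceeds the $165,600 cutoff, so the credit is $0.
Total: $3,868 + $0 = $3,868.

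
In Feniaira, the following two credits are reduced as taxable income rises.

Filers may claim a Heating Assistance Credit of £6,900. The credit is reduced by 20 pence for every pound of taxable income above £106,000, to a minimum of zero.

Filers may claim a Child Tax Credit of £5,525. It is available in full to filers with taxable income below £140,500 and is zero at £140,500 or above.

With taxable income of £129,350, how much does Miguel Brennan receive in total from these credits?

Heating Assistance Credit: 20% of the £23,350 excess over £106,000 is £4,670; credit = £6,900 − £4,670 = £2,230.
Child Tax Credit: £129,350 is below the £140,500 cutoff, so the full £5,525 applies.
Total: £2,230 + £5,525 = £7,755.

£7,755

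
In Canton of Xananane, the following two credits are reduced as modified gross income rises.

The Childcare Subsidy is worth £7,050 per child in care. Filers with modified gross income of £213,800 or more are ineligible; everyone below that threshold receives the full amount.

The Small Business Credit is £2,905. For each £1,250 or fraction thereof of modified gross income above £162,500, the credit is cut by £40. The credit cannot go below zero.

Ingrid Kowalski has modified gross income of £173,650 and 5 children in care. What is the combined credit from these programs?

Childcare Subsidy: base = 5 × £7,050 = £35,250. £173,650 is below the £213,800 cutoff, so the full £35,250 applies.
Small Business Credit: income exceeds £162,500 by £11,150, which is 9 full-or-partial £1,250 increments; reduction = 9 × £40 = £360, leaving £2,545.
Total: £35,250 + £2,545 = £37,795.

£37,795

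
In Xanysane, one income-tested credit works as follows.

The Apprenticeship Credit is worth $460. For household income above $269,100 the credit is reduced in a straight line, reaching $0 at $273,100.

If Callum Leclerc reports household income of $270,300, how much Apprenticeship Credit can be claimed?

$322

Apprenticeship Credit: $270,300 is $1,200 into a $4,000 phase-out range, leaving 2,800/4,000 of the credit: $460 × 2,800/4,000 = $322.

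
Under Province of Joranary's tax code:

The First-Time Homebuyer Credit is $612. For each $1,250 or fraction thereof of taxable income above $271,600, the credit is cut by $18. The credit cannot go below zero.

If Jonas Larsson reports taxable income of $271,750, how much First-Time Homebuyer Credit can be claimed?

First-Time Homebuyer Credit: income exceeds $271,600 by $150, which is 1 full-or-partial $1,250 increment; reduction = 1 × $18 = $18, leaving $594.

$594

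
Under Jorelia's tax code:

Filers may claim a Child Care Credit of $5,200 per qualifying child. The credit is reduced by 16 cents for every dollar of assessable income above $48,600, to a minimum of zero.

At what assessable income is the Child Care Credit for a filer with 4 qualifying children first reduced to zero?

$178,600

Full credit = 4 × $5,200 = $20,800.
The credit falls by 16% of each dollar above $48,600, so it reaches zero when the excess is $20,800 / 16% = $130,000: income = $48,600 + $130,000 = $178,600.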